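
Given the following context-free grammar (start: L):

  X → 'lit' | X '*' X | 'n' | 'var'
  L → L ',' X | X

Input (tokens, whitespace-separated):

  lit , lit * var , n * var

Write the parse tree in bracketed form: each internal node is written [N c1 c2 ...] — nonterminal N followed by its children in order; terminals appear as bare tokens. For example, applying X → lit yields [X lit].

[L [L [L [X lit]] , [X [X lit] * [X var]]] , [X [X n] * [X var]]]

L
L , X
L , X , X
X , X , X
lit , X , X
lit , X * X , X
lit , lit * X , X
lit , lit * var , X
lit , lit * var , X * X
lit , lit * var , n * X
lit , lit * var , n * var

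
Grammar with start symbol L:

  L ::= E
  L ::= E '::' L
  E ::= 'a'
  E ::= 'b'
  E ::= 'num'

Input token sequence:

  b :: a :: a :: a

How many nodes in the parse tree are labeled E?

[L [E b] :: [L [E a] :: [L [E a] :: [L [E a]]]]]

4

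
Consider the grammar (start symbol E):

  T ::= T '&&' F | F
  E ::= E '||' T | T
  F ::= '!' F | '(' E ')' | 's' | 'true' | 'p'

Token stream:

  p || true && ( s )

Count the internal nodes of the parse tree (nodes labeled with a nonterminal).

[E [E [T [F p]]] || [T [T [F true]] && [F ( [E [T [F s]]] )]]]

11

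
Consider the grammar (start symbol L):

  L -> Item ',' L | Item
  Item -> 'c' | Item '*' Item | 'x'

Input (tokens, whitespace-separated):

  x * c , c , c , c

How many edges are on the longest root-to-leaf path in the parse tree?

5

[L [Item [Item x] * [Item c]] , [L [Item c] , [L [Item c] , [L [Item c]]]]]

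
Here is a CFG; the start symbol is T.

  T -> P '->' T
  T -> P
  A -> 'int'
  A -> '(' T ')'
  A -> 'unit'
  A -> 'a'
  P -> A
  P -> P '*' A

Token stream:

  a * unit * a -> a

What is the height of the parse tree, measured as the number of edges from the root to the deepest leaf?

5

[T [P [P [P [A a]] * [A unit]] * [A a]] -> [T [P [A a]]]]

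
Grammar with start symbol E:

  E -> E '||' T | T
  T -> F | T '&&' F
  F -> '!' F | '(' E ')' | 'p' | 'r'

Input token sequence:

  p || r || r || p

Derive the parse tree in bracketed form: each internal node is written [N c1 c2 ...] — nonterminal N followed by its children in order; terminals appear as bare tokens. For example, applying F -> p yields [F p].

E
E || T
E || T || T
E || T || T || T
T || T || T || T
F || T || T || T
p || T || T || T
p || F || T || T
p || r || T || T
p || r || F || T
p || r || r || T
p || r || r || F
p || r || r || p

[E [E [E [E [T [F p]]] || [T [F r]]] || [T [F r]]] || [T [F p]]]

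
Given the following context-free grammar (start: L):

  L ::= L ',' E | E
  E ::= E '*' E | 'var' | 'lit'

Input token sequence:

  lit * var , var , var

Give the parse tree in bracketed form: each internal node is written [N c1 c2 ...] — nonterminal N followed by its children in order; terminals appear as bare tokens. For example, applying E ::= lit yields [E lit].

L
L , E
L , E , E
E , E , E
E * E , E , E
lit * E , E , E
lit * var , E , E
lit * var , var , E
lit * var , var , var

[L [L [L [E [E lit] * [E var]]] , [E var]] , [E var]]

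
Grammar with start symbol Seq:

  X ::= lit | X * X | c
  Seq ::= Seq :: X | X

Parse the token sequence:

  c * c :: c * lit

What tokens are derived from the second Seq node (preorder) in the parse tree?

c * c

[Seq [Seq [X [X c] * [X c]]] :: [X [X c] * [X lit]]]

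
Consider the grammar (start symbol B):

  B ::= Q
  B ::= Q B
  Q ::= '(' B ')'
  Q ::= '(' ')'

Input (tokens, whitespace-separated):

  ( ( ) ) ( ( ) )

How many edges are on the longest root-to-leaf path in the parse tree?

[B [Q ( [B [Q ( )]] )] [B [Q ( [B [Q ( )]] )]]]

5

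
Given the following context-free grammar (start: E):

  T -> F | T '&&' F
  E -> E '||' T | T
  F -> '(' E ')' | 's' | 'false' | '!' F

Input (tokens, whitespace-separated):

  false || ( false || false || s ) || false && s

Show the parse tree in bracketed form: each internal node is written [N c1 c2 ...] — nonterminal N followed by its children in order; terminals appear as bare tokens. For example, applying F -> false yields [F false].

E
E || T
E || T || T
T || T || T
F || T || T
false || T || T
false || F || T
false || ( E ) || T
false || ( E || T ) || T
false || ( E || T || T ) || T
false || ( T || T || T ) || T
false || ( F || T || T ) || T
false || ( false || T || T ) || T
false || ( false || F || T ) || T
false || ( false || false || T ) || T
false || ( false || false || F ) || T
false || ( false || false || s ) || T
false || ( false || false || s ) || T && F
false || ( false || false || s ) || F && F
false || ( false || false || s ) || false && F
false || ( false || false || s ) || false && s

[E [E [E [T [F false]]] || [T [F ( [E [E [E [T [F false]]] || [T [F false]]] || [T [F s]]] )]]] || [T [T [F false]] && [F s]]]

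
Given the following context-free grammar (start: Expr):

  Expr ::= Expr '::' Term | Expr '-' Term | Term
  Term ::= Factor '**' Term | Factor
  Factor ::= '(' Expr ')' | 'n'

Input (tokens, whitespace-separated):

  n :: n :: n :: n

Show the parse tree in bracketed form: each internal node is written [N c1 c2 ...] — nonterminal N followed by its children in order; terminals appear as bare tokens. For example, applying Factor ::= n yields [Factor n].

[Expr [Expr [Expr [Expr [Term [Factor n]]] :: [Term [Factor n]]] :: [Term [Factor n]]] :: [Term [Factor n]]]

Expr
Expr :: Term
Expr :: Term :: Term
Expr :: Term :: Term :: Term
Term :: Term :: Term :: Term
Factor :: Term :: Term :: Term
n :: Term :: Term :: Term
n :: Factor :: Term :: Term
n :: n :: Term :: Term
n :: n :: Factor :: Term
n :: n :: n :: Term
n :: n :: n :: Factor
n :: n :: n :: n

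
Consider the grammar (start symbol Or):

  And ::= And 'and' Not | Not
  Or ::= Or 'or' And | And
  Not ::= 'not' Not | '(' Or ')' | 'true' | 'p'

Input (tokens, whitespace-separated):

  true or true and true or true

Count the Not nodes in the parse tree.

[Or [Or [Or [And [Not true]]] or [And [And [Not true]] and [Not true]]] or [And [Not true]]]

4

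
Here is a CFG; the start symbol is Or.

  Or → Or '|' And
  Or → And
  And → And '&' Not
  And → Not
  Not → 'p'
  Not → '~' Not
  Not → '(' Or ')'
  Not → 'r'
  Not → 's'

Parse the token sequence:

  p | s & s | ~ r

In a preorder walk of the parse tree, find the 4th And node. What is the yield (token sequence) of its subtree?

[Or [Or [Or [And [Not p]]] | [And [And [Not s]] & [Not s]]] | [And [Not ~ [Not r]]]]

~ r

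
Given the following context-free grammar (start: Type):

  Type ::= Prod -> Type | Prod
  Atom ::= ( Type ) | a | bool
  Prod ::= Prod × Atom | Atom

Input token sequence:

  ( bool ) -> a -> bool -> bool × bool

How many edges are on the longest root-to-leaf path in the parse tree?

7

[Type [Prod [Atom ( [Type [Prod [Atom bool]]] )]] -> [Type [Prod [Atom a]] -> [Type [Prod [Atom bool]] -> [Type [Prod [Prod [Atom bool]] × [Atom bool]]]]]]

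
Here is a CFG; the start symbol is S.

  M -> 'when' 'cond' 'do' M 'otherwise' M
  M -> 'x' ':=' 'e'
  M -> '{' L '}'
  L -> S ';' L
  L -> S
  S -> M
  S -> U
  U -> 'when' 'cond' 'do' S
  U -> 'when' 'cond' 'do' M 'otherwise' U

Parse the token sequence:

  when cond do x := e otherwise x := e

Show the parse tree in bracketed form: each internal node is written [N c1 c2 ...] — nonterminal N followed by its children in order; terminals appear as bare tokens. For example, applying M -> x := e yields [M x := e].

[S [M when cond do [M x := e] otherwise [M x := e]]]

S
M
when cond do M otherwise M
when cond do x := e otherwise M
when cond do x := e otherwise x := e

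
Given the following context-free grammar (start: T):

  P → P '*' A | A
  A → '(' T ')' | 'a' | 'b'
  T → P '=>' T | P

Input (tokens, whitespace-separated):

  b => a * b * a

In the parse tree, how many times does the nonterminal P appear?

4

[T [P [A b]] => [T [P [P [P [A a]] * [A b]] * [A a]]]]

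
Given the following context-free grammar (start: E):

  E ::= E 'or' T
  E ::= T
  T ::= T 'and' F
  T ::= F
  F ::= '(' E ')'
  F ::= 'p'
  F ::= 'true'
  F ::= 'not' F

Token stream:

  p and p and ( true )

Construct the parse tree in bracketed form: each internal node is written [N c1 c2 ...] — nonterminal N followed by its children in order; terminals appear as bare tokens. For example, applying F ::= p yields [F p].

[E [T [T [T [F p]] and [F p]] and [F ( [E [T [F true]]] )]]]

E
T
T and F
T and F and F
F and F and F
p and F and F
p and p and F
p and p and ( E )
p and p and ( T )
p and p and ( F )
p and p and ( true )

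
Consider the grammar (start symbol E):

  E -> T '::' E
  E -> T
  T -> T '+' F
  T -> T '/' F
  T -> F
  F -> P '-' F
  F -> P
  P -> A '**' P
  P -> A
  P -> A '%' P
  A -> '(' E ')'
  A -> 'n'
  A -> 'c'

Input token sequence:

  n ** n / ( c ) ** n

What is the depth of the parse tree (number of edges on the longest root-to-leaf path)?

10

[E [T [T [F [P [A n] ** [P [A n]]]]] / [F [P [A ( [E [T [F [P [A c]]]]] )] ** [P [A n]]]]]]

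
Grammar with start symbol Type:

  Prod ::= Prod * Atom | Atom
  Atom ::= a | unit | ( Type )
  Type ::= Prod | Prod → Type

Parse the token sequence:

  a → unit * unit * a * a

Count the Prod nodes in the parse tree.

5

[Type [Prod [Atom a]] → [Type [Prod [Prod [Prod [Prod [Atom unit]] * [Atom unit]] * [Atom a]] * [Atom a]]]]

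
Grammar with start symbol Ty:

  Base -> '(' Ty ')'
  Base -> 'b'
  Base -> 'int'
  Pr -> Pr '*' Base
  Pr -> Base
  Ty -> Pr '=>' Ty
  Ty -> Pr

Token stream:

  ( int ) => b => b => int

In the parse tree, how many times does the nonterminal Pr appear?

5

[Ty [Pr [Base ( [Ty [Pr [Base int]]] )]] => [Ty [Pr [Base b]] => [Ty [Pr [Base b]] => [Ty [Pr [Base int]]]]]]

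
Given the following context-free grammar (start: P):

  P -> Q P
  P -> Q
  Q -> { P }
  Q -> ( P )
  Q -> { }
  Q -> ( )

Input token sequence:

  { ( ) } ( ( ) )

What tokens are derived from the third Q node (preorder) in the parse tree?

( ( ) )

[P [Q { [P [Q ( )]] }] [P [Q ( [P [Q ( )]] )]]]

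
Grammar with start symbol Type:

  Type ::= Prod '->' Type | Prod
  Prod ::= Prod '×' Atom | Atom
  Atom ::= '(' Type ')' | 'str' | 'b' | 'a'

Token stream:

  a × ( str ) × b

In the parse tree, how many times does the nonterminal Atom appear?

[Type [Prod [Prod [Prod [Atom a]] × [Atom ( [Type [Prod [Atom str]]] )]] × [Atom b]]]

4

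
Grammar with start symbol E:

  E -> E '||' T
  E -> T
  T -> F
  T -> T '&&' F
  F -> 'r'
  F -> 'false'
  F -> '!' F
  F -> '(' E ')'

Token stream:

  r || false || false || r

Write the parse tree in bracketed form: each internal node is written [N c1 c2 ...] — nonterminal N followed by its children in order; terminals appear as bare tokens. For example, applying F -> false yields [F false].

[E [E [E [E [T [F r]]] || [T [F false]]] || [T [F false]]] || [T [F r]]]

E
E || T
E || T || T
E || T || T || T
T || T || T || T
F || T || T || T
r || T || T || T
r || F || T || T
r || false || T || T
r || false || F || T
r || false || false || T
r || false || false || F
r || false || false || r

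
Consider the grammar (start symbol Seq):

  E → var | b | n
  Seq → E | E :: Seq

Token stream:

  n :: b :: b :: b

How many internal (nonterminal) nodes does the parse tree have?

8

[Seq [E n] :: [Seq [E b] :: [Seq [E b] :: [Seq [E b]]]]]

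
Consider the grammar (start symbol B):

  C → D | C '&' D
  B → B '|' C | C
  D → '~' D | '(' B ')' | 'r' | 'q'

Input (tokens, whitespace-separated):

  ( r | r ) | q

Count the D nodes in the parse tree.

[B [B [C [D ( [B [B [C [D r]]] | [C [D r]]] )]]] | [C [D q]]]

4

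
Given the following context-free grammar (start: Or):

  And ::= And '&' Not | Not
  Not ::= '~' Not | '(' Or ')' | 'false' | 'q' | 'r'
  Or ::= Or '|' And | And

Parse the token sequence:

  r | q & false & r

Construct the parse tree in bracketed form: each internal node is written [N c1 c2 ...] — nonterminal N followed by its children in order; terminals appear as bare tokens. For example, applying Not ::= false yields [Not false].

[Or [Or [And [Not r]]] | [And [And [And [Not q]] & [Not false]] & [Not r]]]

Or
Or | And
And | And
Not | And
r | And
r | And & Not
r | And & Not & Not
r | Not & Not & Not
r | q & Not & Not
r | q & false & Not
r | q & false & r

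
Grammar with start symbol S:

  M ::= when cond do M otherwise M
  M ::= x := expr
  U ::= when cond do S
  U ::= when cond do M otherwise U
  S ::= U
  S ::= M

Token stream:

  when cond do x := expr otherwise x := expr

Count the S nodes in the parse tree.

[S [M when cond do [M x := expr] otherwise [M x := expr]]]

1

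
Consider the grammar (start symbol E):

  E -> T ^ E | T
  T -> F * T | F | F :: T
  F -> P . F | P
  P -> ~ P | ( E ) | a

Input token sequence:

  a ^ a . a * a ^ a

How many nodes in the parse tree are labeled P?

[E [T [F [P a]]] ^ [E [T [F [P a] . [F [P a]]] * [T [F [P a]]]] ^ [E [T [F [P a]]]]]]

5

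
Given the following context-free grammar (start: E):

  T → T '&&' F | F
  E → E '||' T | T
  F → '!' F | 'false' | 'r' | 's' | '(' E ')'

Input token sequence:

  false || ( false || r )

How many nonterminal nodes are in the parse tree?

[E [E [T [F false]]] || [T [F ( [E [E [T [F false]]] || [T [F r]]] )]]]

12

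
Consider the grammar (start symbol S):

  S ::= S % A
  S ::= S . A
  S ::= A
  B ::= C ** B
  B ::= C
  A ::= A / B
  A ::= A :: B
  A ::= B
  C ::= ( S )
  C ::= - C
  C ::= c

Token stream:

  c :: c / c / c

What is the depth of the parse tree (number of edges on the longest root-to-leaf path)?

7

[S [A [A [A [A [B [C c]]] :: [B [C c]]] / [B [C c]]] / [B [C c]]]]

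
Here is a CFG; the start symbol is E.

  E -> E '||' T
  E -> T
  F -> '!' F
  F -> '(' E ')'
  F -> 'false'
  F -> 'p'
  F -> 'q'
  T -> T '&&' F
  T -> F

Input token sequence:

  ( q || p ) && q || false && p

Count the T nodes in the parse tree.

6

[E [E [T [T [F ( [E [E [T [F q]]] || [T [F p]]] )]] && [F q]]] || [T [T [F false]] && [F p]]]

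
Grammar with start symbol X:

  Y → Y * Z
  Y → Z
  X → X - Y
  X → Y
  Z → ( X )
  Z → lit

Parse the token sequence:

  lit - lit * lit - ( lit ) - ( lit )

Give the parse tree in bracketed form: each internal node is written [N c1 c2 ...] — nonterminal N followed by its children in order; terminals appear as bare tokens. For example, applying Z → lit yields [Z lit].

[X [X [X [X [Y [Z lit]]] - [Y [Y [Z lit]] * [Z lit]]] - [Y [Z ( [X [Y [Z lit]]] )]]] - [Y [Z ( [X [Y [Z lit]]] )]]]

X
X - Y
X - Y - Y
X - Y - Y - Y
Y - Y - Y - Y
Z - Y - Y - Y
lit - Y - Y - Y
lit - Y * Z - Y - Y
lit - Z * Z - Y - Y
lit - lit * Z - Y - Y
lit - lit * lit - Y - Y
lit - lit * lit - Z - Y
lit - lit * lit - ( X ) - Y
lit - lit * lit - ( Y ) - Y
lit - lit * lit - ( Z ) - Y
lit - lit * lit - ( lit ) - Y
lit - lit * lit - ( lit ) - Z
lit - lit * lit - ( lit ) - ( X )
lit - lit * lit - ( lit ) - ( Y )
lit - lit * lit - ( lit ) - ( Z )
lit - lit * lit - ( lit ) - ( lit )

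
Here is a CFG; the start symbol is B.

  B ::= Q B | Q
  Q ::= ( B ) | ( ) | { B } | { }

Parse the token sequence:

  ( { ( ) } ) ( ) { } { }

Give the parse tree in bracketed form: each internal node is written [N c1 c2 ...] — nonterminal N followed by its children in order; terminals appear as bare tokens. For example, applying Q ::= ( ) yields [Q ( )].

B
Q B
( B ) B
( Q ) B
( { B } ) B
( { Q } ) B
( { ( ) } ) B
( { ( ) } ) Q B
( { ( ) } ) ( ) B
( { ( ) } ) ( ) Q B
( { ( ) } ) ( ) { } B
( { ( ) } ) ( ) { } Q
( { ( ) } ) ( ) { } { }

[B [Q ( [B [Q { [B [Q ( )]] }]] )] [B [Q ( )] [B [Q { }] [B [Q { }]]]]]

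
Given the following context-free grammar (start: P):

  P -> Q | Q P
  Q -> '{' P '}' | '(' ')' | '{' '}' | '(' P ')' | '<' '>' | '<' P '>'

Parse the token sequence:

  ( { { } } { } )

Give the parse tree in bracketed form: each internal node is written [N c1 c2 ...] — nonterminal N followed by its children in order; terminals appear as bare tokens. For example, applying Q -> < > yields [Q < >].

[P [Q ( [P [Q { [P [Q { }]] }] [P [Q { }]]] )]]

P
Q
( P )
( Q P )
( { P } P )
( { Q } P )
( { { } } P )
( { { } } Q )
( { { } } { } )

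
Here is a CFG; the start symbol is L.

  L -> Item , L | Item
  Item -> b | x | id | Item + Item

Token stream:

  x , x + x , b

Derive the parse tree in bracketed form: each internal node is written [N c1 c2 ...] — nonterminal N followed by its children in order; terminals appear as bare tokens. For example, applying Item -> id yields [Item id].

[L [Item x] , [L [Item [Item x] + [Item x]] , [L [Item b]]]]

L
Item , L
x , L
x , Item , L
x , Item + Item , L
x , x + Item , L
x , x + x , L
x , x + x , Item
x , x + x , b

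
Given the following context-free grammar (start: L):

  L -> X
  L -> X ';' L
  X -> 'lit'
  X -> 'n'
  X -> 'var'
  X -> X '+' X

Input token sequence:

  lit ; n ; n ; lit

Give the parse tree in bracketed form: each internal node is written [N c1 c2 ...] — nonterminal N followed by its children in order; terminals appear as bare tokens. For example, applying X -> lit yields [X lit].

L
X ; L
lit ; L
lit ; X ; L
lit ; n ; L
lit ; n ; X ; L
lit ; n ; n ; L
lit ; n ; n ; X
lit ; n ; n ; lit

[L [X lit] ; [L [X n] ; [L [X n] ; [L [X lit]]]]]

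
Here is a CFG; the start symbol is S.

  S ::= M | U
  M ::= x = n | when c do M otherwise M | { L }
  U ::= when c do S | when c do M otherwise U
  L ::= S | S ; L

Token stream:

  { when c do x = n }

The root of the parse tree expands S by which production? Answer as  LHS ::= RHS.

S ::= M

[S [M { [L [S [U when c do [S [M x = n]]]]] }]]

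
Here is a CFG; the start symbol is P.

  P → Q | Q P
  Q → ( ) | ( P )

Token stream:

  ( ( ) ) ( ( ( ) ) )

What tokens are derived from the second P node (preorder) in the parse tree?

[P [Q ( [P [Q ( )]] )] [P [Q ( [P [Q ( [P [Q ( )]] )]] )]]]

( )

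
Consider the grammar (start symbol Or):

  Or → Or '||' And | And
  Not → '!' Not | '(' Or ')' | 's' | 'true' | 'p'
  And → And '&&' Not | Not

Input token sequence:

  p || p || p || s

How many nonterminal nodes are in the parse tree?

12

[Or [Or [Or [Or [And [Not p]]] || [And [Not p]]] || [And [Not p]]] || [And [Not s]]]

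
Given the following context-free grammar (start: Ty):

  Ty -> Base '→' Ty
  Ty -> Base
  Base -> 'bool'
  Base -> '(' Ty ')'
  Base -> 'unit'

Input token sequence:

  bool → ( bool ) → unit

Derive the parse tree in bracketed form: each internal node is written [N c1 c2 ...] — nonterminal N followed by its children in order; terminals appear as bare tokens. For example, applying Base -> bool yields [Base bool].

Ty
Base → Ty
bool → Ty
bool → Base → Ty
bool → ( Ty ) → Ty
bool → ( Base ) → Ty
bool → ( bool ) → Ty
bool → ( bool ) → Base
bool → ( bool ) → unit

[Ty [Base bool] → [Ty [Base ( [Ty [Base bool]] )] → [Ty [Base unit]]]]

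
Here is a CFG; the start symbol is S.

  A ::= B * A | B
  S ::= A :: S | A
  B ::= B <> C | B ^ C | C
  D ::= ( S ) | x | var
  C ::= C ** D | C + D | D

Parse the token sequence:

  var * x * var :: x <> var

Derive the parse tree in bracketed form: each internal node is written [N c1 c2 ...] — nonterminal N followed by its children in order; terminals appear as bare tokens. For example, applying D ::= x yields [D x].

S
A :: S
B * A :: S
C * A :: S
D * A :: S
var * A :: S
var * B * A :: S
var * C * A :: S
var * D * A :: S
var * x * A :: S
var * x * B :: S
var * x * C :: S
var * x * D :: S
var * x * var :: S
var * x * var :: A
var * x * var :: B
var * x * var :: B <> C
var * x * var :: C <> C
var * x * var :: D <> C
var * x * var :: x <> C
var * x * var :: x <> D
var * x * var :: x <> var

[S [A [B [C [D var]]] * [A [B [C [D x]]] * [A [B [C [D var]]]]]] :: [S [A [B [B [C [D x]]] <> [C [D var]]]]]]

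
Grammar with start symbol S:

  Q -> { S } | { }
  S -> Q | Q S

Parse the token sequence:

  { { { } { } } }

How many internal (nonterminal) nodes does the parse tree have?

8

[S [Q { [S [Q { [S [Q { }] [S [Q { }]]] }]] }]]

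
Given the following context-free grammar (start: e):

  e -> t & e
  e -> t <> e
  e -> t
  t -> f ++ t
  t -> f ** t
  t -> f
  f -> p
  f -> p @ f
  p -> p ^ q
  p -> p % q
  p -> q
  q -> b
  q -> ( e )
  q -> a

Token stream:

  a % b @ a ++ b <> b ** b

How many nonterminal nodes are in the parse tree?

[e [t [f [p [p [q a]] % [q b]] @ [f [p [q a]]]] ++ [t [f [p [q b]]]]] <> [e [t [f [p [q b]]] ** [t [f [p [q b]]]]]]]

23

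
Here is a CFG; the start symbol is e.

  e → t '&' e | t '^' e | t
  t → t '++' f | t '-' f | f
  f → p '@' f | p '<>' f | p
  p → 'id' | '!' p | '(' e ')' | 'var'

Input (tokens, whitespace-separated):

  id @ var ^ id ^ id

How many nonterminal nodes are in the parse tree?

[e [t [f [p id] @ [f [p var]]]] ^ [e [t [f [p id]]] ^ [e [t [f [p id]]]]]]

14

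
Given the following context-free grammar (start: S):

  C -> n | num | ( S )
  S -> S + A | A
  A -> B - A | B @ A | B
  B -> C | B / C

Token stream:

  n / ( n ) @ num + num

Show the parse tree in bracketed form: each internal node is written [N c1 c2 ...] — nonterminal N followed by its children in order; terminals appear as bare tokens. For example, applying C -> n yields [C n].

S
S + A
A + A
B @ A + A
B / C @ A + A
C / C @ A + A
n / C @ A + A
n / ( S ) @ A + A
n / ( A ) @ A + A
n / ( B ) @ A + A
n / ( C ) @ A + A
n / ( n ) @ A + A
n / ( n ) @ B + A
n / ( n ) @ C + A
n / ( n ) @ num + A
n / ( n ) @ num + B
n / ( n ) @ num + C
n / ( n ) @ num + num

[S [S [A [B [B [C n]] / [C ( [S [A [B [C n]]]] )]] @ [A [B [C num]]]]] + [A [B [C num]]]]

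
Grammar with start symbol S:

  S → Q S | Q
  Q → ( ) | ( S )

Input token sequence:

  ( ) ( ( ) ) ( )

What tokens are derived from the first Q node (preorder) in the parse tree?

( )

[S [Q ( )] [S [Q ( [S [Q ( )]] )] [S [Q ( )]]]]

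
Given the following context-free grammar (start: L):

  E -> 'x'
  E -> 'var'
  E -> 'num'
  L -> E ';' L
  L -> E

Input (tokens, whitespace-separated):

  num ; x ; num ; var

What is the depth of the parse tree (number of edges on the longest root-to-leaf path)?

5

[L [E num] ; [L [E x] ; [L [E num] ; [L [E var]]]]]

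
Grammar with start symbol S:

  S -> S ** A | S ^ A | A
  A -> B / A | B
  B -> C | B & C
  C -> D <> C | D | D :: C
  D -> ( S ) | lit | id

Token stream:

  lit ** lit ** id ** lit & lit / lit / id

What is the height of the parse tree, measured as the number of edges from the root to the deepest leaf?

[S [S [S [S [A [B [C [D lit]]]]] ** [A [B [C [D lit]]]]] ** [A [B [C [D id]]]]] ** [A [B [B [C [D lit]]] & [C [D lit]]] / [A [B [C [D lit]]] / [A [B [C [D id]]]]]]]

8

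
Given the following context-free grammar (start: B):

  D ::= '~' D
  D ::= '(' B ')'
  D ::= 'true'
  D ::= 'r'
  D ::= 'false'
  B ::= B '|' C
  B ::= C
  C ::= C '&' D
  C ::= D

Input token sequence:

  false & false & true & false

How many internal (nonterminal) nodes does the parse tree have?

[B [C [C [C [C [D false]] & [D false]] & [D true]] & [D false]]]

9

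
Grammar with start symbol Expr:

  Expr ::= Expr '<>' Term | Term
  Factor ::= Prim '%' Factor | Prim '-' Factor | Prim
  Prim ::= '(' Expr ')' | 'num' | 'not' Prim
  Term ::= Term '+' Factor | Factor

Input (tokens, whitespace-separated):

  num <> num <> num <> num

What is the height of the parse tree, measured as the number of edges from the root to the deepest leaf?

7

[Expr [Expr [Expr [Expr [Term [Factor [Prim num]]]] <> [Term [Factor [Prim num]]]] <> [Term [Factor [Prim num]]]] <> [Term [Factor [Prim num]]]]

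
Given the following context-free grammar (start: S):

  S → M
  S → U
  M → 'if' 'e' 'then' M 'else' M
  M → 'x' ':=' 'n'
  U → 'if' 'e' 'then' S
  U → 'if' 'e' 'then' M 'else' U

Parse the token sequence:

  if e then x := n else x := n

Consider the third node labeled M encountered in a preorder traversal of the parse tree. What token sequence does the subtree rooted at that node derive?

[S [M if e then [M x := n] else [M x := n]]]

x := n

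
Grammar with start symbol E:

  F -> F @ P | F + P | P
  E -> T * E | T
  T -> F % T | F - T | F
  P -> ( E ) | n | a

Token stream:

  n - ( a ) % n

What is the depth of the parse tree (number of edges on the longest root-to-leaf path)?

9

[E [T [F [P n]] - [T [F [P ( [E [T [F [P a]]]] )]] % [T [F [P n]]]]]]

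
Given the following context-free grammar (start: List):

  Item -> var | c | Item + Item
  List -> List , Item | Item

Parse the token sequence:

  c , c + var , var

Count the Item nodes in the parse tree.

5

[List [List [List [Item c]] , [Item [Item c] + [Item var]]] , [Item var]]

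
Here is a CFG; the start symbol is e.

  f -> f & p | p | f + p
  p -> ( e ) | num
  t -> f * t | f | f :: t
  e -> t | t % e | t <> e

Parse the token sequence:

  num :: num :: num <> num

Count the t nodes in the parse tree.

4

[e [t [f [p num]] :: [t [f [p num]] :: [t [f [p num]]]]] <> [e [t [f [p num]]]]]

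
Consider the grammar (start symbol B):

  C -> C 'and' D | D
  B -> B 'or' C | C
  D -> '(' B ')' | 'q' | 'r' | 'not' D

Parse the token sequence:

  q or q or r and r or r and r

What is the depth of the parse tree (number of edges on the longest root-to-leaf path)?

6

[B [B [B [B [C [D q]]] or [C [D q]]] or [C [C [D r]] and [D r]]] or [C [C [D r]] and [D r]]]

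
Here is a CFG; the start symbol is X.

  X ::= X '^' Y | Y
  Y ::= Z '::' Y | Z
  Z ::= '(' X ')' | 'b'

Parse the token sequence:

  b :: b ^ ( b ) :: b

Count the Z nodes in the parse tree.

[X [X [Y [Z b] :: [Y [Z b]]]] ^ [Y [Z ( [X [Y [Z b]]] )] :: [Y [Z b]]]]

5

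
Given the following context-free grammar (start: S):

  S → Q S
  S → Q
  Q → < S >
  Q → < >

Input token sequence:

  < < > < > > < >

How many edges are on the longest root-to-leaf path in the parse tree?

[S [Q < [S [Q < >] [S [Q < >]]] >] [S [Q < >]]]

5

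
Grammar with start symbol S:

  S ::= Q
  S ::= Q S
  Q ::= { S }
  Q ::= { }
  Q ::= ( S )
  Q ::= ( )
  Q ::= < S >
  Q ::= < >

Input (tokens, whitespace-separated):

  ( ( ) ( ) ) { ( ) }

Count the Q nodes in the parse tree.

[S [Q ( [S [Q ( )] [S [Q ( )]]] )] [S [Q { [S [Q ( )]] }]]]

5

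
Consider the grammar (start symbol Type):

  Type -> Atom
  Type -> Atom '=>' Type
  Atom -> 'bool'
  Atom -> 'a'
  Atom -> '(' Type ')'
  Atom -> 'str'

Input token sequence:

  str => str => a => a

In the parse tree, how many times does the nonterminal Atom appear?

[Type [Atom str] => [Type [Atom str] => [Type [Atom a] => [Type [Atom a]]]]]

4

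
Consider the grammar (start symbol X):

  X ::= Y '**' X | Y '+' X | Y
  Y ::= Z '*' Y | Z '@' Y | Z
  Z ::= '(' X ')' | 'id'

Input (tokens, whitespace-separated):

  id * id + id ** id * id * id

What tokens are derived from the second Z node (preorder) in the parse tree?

id

[X [Y [Z id] * [Y [Z id]]] + [X [Y [Z id]] ** [X [Y [Z id] * [Y [Z id] * [Y [Z id]]]]]]]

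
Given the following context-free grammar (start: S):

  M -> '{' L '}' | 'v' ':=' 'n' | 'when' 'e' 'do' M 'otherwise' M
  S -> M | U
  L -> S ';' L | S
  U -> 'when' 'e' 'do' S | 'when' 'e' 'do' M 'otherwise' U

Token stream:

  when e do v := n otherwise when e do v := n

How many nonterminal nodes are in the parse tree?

6

[S [U when e do [M v := n] otherwise [U when e do [S [M v := n]]]]]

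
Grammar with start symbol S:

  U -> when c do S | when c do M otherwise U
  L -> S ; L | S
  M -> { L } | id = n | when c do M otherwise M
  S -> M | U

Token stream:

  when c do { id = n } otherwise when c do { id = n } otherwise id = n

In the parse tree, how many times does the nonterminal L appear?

[S [M when c do [M { [L [S [M id = n]]] }] otherwise [M when c do [M { [L [S [M id = n]]] }] otherwise [M id = n]]]]

2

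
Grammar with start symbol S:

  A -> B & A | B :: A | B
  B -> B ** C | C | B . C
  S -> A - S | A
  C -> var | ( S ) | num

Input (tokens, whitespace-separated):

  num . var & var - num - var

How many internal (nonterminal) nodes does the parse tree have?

[S [A [B [B [C num]] . [C var]] & [A [B [C var]]]] - [S [A [B [C num]]] - [S [A [B [C var]]]]]]

17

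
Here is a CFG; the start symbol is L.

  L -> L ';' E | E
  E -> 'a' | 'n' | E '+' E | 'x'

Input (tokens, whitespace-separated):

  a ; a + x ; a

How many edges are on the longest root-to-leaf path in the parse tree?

[L [L [L [E a]] ; [E [E a] + [E x]]] ; [E a]]

4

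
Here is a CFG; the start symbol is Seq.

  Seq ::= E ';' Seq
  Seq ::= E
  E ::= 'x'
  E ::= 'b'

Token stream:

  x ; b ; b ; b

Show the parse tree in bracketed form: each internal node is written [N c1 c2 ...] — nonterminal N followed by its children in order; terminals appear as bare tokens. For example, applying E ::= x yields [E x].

[Seq [E x] ; [Seq [E b] ; [Seq [E b] ; [Seq [E b]]]]]

Seq
E ; Seq
x ; Seq
x ; E ; Seq
x ; b ; Seq
x ; b ; E ; Seq
x ; b ; b ; Seq
x ; b ; b ; E
x ; b ; b ; b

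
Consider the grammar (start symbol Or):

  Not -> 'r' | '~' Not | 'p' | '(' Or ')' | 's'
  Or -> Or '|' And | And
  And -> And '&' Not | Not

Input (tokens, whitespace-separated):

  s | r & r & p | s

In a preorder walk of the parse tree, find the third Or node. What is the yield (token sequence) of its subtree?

[Or [Or [Or [And [Not s]]] | [And [And [And [Not r]] & [Not r]] & [Not p]]] | [And [Not s]]]

s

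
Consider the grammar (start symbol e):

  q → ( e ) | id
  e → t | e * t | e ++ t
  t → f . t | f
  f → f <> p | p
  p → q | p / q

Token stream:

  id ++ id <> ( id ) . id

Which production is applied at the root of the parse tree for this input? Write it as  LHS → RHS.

e → e ++ t

[e [e [t [f [p [q id]]]]] ++ [t [f [f [p [q id]]] <> [p [q ( [e [t [f [p [q id]]]]] )]]] . [t [f [p [q id]]]]]]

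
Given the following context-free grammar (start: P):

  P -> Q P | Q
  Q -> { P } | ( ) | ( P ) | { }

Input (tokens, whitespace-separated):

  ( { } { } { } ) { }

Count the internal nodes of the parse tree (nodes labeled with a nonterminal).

10

[P [Q ( [P [Q { }] [P [Q { }] [P [Q { }]]]] )] [P [Q { }]]]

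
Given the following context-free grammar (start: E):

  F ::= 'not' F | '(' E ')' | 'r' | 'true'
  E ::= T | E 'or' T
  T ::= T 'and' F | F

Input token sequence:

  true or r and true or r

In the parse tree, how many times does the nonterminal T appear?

4

[E [E [E [T [F true]]] or [T [T [F r]] and [F true]]] or [T [F r]]]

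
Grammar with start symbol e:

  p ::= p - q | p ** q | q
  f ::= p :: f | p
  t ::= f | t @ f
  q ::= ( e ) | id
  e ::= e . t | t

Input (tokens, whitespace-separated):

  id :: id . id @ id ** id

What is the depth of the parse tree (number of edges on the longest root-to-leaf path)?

7

[e [e [t [f [p [q id]] :: [f [p [q id]]]]]] . [t [t [f [p [q id]]]] @ [f [p [p [q id]] ** [q id]]]]]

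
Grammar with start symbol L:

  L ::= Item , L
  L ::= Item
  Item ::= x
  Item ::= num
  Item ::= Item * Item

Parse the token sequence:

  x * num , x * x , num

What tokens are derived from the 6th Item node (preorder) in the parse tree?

x

[L [Item [Item x] * [Item num]] , [L [Item [Item x] * [Item x]] , [L [Item num]]]]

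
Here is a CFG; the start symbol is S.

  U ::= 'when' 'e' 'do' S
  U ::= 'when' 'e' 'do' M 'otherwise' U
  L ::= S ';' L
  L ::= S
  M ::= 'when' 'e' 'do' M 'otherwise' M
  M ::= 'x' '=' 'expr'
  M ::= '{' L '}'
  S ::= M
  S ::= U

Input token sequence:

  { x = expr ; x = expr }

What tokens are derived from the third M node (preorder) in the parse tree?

x = expr

[S [M { [L [S [M x = expr]] ; [L [S [M x = expr]]]] }]]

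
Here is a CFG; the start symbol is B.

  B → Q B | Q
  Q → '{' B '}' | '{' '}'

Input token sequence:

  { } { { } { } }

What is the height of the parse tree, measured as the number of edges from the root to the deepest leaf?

6

[B [Q { }] [B [Q { [B [Q { }] [B [Q { }]]] }]]]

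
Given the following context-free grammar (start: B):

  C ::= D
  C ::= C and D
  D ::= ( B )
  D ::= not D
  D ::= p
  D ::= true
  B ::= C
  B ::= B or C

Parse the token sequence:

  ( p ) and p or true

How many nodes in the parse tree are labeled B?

3

[B [B [C [C [D ( [B [C [D p]]] )]] and [D p]]] or [C [D true]]]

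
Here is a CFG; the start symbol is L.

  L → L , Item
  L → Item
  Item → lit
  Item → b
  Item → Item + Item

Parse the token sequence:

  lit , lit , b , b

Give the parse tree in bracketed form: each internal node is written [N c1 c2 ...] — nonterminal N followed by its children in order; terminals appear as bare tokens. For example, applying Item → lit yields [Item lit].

L
L , Item
L , Item , Item
L , Item , Item , Item
Item , Item , Item , Item
lit , Item , Item , Item
lit , lit , Item , Item
lit , lit , b , Item
lit , lit , b , b

[L [L [L [L [Item lit]] , [Item lit]] , [Item b]] , [Item b]]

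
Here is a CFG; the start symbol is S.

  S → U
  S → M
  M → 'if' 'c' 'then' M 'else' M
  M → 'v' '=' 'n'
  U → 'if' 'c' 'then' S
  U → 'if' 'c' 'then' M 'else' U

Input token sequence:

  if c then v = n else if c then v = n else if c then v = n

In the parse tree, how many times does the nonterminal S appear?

2

[S [U if c then [M v = n] else [U if c then [M v = n] else [U if c then [S [M v = n]]]]]]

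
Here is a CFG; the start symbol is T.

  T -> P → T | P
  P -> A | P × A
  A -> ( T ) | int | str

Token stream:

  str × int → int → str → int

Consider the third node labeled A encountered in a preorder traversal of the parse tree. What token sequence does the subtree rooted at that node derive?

int

[T [P [P [A str]] × [A int]] → [T [P [A int]] → [T [P [A str]] → [T [P [A int]]]]]]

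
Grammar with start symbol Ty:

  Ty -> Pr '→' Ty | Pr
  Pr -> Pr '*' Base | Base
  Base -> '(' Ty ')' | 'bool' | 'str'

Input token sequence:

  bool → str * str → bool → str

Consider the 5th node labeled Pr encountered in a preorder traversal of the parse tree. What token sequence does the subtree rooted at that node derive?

[Ty [Pr [Base bool]] → [Ty [Pr [Pr [Base str]] * [Base str]] → [Ty [Pr [Base bool]] → [Ty [Pr [Base str]]]]]]

str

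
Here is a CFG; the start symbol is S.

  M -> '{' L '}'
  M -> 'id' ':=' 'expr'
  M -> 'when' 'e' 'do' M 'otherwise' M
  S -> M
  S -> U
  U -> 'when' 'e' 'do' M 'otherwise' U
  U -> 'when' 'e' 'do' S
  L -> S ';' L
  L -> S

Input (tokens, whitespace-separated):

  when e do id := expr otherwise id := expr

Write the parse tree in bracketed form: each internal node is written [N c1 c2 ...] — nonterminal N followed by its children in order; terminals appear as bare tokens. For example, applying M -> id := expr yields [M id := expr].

S
M
when e do M otherwise M
when e do id := expr otherwise M
when e do id := expr otherwise id := expr

[S [M when e do [M id := expr] otherwise [M id := expr]]]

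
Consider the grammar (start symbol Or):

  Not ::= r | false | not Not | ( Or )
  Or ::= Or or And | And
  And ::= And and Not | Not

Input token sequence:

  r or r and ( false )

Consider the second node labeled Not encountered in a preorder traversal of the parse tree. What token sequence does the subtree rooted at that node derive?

[Or [Or [And [Not r]]] or [And [And [Not r]] and [Not ( [Or [And [Not false]]] )]]]

r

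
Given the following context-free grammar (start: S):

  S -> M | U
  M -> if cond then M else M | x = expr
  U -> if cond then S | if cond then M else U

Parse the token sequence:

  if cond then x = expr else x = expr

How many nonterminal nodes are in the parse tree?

[S [M if cond then [M x = expr] else [M x = expr]]]

4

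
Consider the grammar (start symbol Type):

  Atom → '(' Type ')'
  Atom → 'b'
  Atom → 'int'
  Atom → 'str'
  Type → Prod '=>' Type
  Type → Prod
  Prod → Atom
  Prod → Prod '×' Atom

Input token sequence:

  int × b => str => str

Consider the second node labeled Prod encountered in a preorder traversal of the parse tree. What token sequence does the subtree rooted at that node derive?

[Type [Prod [Prod [Atom int]] × [Atom b]] => [Type [Prod [Atom str]] => [Type [Prod [Atom str]]]]]

int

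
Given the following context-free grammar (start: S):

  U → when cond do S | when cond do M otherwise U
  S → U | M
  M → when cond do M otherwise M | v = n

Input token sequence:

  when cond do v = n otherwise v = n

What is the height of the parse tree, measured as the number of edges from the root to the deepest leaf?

3

[S [M when cond do [M v = n] otherwise [M v = n]]]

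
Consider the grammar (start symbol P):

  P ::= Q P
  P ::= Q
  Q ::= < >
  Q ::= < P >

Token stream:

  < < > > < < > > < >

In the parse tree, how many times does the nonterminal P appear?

[P [Q < [P [Q < >]] >] [P [Q < [P [Q < >]] >] [P [Q < >]]]]

5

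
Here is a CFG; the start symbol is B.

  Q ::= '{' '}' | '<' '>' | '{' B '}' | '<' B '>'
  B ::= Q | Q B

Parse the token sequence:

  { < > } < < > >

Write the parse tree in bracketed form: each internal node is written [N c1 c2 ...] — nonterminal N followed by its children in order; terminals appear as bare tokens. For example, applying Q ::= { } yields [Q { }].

[B [Q { [B [Q < >]] }] [B [Q < [B [Q < >]] >]]]

B
Q B
{ B } B
{ Q } B
{ < > } B
{ < > } Q
{ < > } < B >
{ < > } < Q >
{ < > } < < > >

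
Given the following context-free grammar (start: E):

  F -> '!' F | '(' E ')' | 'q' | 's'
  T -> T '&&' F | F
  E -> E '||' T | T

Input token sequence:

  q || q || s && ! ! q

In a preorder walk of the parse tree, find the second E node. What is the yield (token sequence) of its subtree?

q || q

[E [E [E [T [F q]]] || [T [F q]]] || [T [T [F s]] && [F ! [F ! [F q]]]]]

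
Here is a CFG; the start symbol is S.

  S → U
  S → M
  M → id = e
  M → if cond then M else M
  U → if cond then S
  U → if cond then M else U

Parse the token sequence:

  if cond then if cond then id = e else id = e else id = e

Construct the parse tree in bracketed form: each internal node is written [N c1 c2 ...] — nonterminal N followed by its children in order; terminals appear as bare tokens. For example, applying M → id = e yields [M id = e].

S
M
if cond then M else M
if cond then if cond then M else M else M
if cond then if cond then id = e else M else M
if cond then if cond then id = e else id = e else M
if cond then if cond then id = e else id = e else id = e

[S [M if cond then [M if cond then [M id = e] else [M id = e]] else [M id = e]]]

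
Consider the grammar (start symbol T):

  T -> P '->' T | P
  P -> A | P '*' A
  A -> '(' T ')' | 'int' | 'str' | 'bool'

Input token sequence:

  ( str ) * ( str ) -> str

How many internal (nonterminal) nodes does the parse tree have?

14

[T [P [P [A ( [T [P [A str]]] )]] * [A ( [T [P [A str]]] )]] -> [T [P [A str]]]]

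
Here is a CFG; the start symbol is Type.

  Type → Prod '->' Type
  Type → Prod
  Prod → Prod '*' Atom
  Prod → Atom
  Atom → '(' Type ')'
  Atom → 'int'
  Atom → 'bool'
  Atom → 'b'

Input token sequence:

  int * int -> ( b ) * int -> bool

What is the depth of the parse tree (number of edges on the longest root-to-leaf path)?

[Type [Prod [Prod [Atom int]] * [Atom int]] -> [Type [Prod [Prod [Atom ( [Type [Prod [Atom b]]] )]] * [Atom int]] -> [Type [Prod [Atom bool]]]]]

8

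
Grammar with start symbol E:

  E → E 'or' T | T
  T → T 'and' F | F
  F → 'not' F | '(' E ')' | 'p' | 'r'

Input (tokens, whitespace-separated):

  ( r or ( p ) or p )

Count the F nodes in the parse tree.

[E [T [F ( [E [E [E [T [F r]]] or [T [F ( [E [T [F p]]] )]]] or [T [F p]]] )]]]

5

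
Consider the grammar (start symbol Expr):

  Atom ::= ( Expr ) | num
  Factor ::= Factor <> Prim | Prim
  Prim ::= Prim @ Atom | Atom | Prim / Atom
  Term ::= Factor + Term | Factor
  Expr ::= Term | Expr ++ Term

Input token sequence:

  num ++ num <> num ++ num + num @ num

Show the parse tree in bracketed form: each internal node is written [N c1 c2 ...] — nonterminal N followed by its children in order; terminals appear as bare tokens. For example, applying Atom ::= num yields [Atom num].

[Expr [Expr [Expr [Term [Factor [Prim [Atom num]]]]] ++ [Term [Factor [Factor [Prim [Atom num]]] <> [Prim [Atom num]]]]] ++ [Term [Factor [Prim [Atom num]]] + [Term [Factor [Prim [Prim [Atom num]] @ [Atom num]]]]]]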